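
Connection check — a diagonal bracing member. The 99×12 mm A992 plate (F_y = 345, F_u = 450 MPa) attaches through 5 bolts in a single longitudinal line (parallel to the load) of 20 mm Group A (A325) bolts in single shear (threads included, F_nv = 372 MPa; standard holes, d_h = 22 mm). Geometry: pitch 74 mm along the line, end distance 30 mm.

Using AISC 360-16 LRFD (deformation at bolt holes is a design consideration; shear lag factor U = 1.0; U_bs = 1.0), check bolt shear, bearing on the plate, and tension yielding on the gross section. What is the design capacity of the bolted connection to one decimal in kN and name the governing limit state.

Bolt shear: A_b = π(20)²/4 = 314.16 mm². φR_n = 0.75 × 372 × 314.16 × 5 × 1 = 438.3 kN.
Bearing (12 mm plate, F_u = 450 MPa): end bolts L_c = 30 − 22/2 = 19, R_n = min(1.2×19×12×450, 2.4×20×12×450) = 123.12 kN/bolt; interior L_c = 74 − 22 = 52, R_n = 259.2 kN/bolt. φR_n = 0.75 × (1×123.12 + 4×259.2) = 869.9 kN.
Tension yield (gross): A_g = 99×12 = 1188 mm². φR_n = 0.90 × 345 × 1188 = 368.9 kN.
Governing: min(438.3, 869.9, 368.9) = 368.9 kN → gross-section yield.

368.9 kN (gross-section yield governs)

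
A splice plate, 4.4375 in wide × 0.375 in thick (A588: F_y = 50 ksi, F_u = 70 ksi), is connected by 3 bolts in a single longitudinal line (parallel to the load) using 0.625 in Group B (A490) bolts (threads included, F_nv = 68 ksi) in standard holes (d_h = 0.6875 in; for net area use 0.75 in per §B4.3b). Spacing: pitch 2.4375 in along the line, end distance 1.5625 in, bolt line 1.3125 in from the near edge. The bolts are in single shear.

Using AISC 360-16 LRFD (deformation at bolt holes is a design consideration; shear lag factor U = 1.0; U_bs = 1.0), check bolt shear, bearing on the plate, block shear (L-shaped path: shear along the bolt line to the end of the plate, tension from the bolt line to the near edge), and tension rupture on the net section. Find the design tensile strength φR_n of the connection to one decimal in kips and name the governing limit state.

46.9 kips (bolt shear governs)

Bolt shear: A_b = π(0.625)²/4 = 0.3068 in². φR_n = 0.75 × 68 × 0.3068 × 3 × 1 = 46.9 kips.
Bearing (0.375 in plate, F_u = 70 ksi): end bolts L_c = 1.5625 − 0.6875/2 = 1.21875, R_n = min(1.2×1.21875×0.375×70, 2.4×0.625×0.375×70) = 38.391 kips/bolt; interior L_c = 2.4375 − 0.6875 = 1.75, R_n = 39.375 kips/bolt. φR_n = 0.75 × (1×38.391 + 2×39.375) = 87.9 kips.
Block shear: shear path 1×[1.5625+2×2.4375] = 1×6.4375 in, A_gv = 2.4141, A_nv = 1×(6.4375 − 2.5×0.75)×0.375 = 1.7109 in²; tension to near edge: (1.3125 − 0.5×0.75)×0.375 = 0.35156 in². R_n = min(0.6×70×1.7109, 0.6×50×2.4141) + 1.0×70×0.35156 = min(71.858, 72.423) + 24.609 = 96.467 kips. φR_n = 0.75 × 96.467 = 72.4 kips.
Tension rupture (net): A_n = (4.4375 − 1×0.75)×0.375 = 1.3828 in² (U = 1.0, A_e = A_n). φR_n = 0.75 × 70 × 1.3828 = 72.6 kips.
Governing: min(46.9, 87.9, 72.4, 72.6) = 46.9 kips → bolt shear.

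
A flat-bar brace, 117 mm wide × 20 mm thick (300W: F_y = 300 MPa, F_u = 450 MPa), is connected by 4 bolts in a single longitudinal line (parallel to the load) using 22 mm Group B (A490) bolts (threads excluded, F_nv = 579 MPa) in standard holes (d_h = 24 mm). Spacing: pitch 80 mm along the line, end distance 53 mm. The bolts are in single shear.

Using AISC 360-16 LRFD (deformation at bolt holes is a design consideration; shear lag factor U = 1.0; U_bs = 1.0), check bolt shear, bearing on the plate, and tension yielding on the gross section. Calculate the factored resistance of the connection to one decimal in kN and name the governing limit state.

Bolt shear: A_b = π(22)²/4 = 380.13 mm². φR_n = 0.75 × 579 × 380.13 × 4 × 1 = 660.3 kN.
Bearing (20 mm plate, F_u = 450 MPa): end bolts L_c = 53 − 24/2 = 41, R_n = min(1.2×41×20×450, 2.4×22×20×450) = 442.8 kN/bolt; interior L_c = 80 − 24 = 56, R_n = 475.2 kN/bolt. φR_n = 0.75 × (1×442.8 + 3×475.2) = 1401.3 kN.
Tension yield (gross): A_g = 117×20 = 2340 mm². φR_n = 0.90 × 300 × 2340 = 631.8 kN.
Governing: min(660.3, 1401.3, 631.8) = 631.8 kN → gross-section yield.

631.8 kN (gross-section yield governs)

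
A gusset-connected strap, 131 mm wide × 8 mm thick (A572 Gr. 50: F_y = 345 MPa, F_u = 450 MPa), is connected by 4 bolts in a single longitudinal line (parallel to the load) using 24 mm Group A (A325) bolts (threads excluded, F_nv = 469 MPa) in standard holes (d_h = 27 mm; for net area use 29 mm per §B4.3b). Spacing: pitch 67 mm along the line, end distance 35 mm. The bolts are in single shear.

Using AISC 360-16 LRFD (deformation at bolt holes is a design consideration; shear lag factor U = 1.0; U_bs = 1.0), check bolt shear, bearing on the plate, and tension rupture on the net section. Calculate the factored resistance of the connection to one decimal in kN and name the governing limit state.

275.4 kN (net-section rupture governs)

Bolt shear: A_b = π(24)²/4 = 452.39 mm². φR_n = 0.75 × 469 × 452.39 × 4 × 1 = 636.5 kN.
Bearing (8 mm plate, F_u = 450 MPa): end bolts L_c = 35 − 27/2 = 21.5, R_n = min(1.2×21.5×8×450, 2.4×24×8×450) = 92.88 kN/bolt; interior L_c = 67 − 27 = 40, R_n = 172.8 kN/bolt. φR_n = 0.75 × (1×92.88 + 3×172.8) = 458.5 kN.
Tension rupture (net): A_n = (131 − 1×29)×8 = 816 mm² (U = 1.0, A_e = A_n). φR_n = 0.75 × 450 × 816 = 275.4 kN.
Governing: min(636.5, 458.5, 275.4) = 275.4 kN → net-section rupture.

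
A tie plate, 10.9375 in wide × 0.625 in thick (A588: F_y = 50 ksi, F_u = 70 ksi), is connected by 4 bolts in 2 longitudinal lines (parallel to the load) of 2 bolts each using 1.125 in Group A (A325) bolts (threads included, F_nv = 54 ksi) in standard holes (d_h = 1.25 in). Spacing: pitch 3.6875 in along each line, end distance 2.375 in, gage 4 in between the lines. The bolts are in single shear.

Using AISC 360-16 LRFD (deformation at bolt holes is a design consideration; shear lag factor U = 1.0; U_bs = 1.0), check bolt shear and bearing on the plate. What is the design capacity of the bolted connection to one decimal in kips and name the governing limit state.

Bolt shear: A_b = π(1.125)²/4 = 0.99402 in². φR_n = 0.75 × 54 × 0.99402 × 4 × 1 = 161.0 kips.
Bearing (0.625 in plate, F_u = 70 ksi): end bolts L_c = 2.375 − 1.25/2 = 1.75, R_n = min(1.2×1.75×0.625×70, 2.4×1.125×0.625×70) = 91.875 kips/bolt; interior L_c = 3.6875 − 1.25 = 2.4375, R_n = 118.13 kips/bolt. φR_n = 0.75 × (2×91.875 + 2×118.13) = 315.0 kips.
Governing: min(161.0, 315.0) = 161.0 kips → bolt shear.

161.0 kips (bolt shear governs)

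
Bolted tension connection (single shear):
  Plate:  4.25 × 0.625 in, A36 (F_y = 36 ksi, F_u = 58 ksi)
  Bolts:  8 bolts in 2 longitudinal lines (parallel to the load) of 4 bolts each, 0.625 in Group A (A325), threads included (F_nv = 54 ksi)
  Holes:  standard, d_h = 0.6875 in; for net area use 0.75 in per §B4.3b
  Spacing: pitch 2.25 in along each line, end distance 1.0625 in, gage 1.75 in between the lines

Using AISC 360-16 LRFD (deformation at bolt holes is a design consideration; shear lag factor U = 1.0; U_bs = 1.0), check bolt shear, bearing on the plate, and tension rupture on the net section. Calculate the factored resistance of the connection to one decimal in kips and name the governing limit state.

74.8 kips (net-section rupture governs)

Bolt shear: A_b = π(0.625)²/4 = 0.3068 in². φR_n = 0.75 × 54 × 0.3068 × 8 × 1 = 99.4 kips.
Bearing (0.625 in plate, F_u = 58 ksi): end bolts L_c = 1.0625 − 0.6875/2 = 0.71875, R_n = min(1.2×0.71875×0.625×58, 2.4×0.625×0.625×58) = 31.266 kips/bolt; interior L_c = 2.25 − 0.6875 = 1.5625, R_n = 54.375 kips/bolt. φR_n = 0.75 × (2×31.266 + 6×54.375) = 291.6 kips.
Tension rupture (net): A_n = (4.25 − 2×0.75)×0.625 = 1.7188 in² (U = 1.0, A_e = A_n). φR_n = 0.75 × 58 × 1.7188 = 74.8 kips.
Governing: min(99.4, 291.6, 74.8) = 74.8 kips → net-section rupture.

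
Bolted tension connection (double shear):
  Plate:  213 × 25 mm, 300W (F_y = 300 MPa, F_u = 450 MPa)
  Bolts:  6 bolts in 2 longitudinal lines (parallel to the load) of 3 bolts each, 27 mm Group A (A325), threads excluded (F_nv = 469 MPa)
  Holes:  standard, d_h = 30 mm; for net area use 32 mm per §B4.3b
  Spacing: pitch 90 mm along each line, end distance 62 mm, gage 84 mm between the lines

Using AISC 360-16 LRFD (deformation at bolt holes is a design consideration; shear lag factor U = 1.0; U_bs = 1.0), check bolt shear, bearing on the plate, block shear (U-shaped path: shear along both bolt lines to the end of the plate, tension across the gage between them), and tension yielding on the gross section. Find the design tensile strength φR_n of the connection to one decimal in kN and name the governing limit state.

Bolt shear: A_b = π(27)²/4 = 572.56 mm². φR_n = 0.75 × 469 × 572.56 × 6 × 2 = 2416.8 kN.
Bearing (25 mm plate, F_u = 450 MPa): end bolts L_c = 62 − 30/2 = 47, R_n = min(1.2×47×25×450, 2.4×27×25×450) = 634.5 kN/bolt; interior L_c = 90 − 30 = 60, R_n = 729 kN/bolt. φR_n = 0.75 × (2×634.5 + 4×729) = 3138.8 kN.
Block shear: shear path 2×[62+2×90] = 2×242 mm, A_gv = 12100, A_nv = 2×(242 − 2.5×32)×25 = 8100 mm²; tension across gage: (84 − 1×32)×25 = 1300 mm². R_n = min(0.6×450×8100, 0.6×300×12100) + 1.0×450×1300 = min(2187, 2178) + 585 = 2763 kN. φR_n = 0.75 × 2763 = 2072.3 kN.
Tension yield (gross): A_g = 213×25 = 5325 mm². φR_n = 0.90 × 300 × 5325 = 1437.8 kN.
Governing: min(2416.8, 3138.8, 2072.3, 1437.8) = 1437.8 kN → gross-section yield.

1437.8 kN (gross-section yield governs)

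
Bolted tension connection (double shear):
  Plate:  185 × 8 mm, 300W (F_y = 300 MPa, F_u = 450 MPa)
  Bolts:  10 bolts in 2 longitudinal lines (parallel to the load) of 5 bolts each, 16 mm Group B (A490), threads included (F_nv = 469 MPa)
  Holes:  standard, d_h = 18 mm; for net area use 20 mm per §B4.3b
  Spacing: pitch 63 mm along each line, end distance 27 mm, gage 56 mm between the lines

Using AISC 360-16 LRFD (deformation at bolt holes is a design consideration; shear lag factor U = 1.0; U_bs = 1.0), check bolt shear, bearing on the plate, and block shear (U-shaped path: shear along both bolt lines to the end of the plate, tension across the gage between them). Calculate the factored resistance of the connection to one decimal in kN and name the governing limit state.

699.8 kN (block shear governs)

Bolt shear: A_b = π(16)²/4 = 201.06 mm². φR_n = 0.75 × 469 × 201.06 × 10 × 2 = 1414.5 kN.
Bearing (8 mm plate, F_u = 450 MPa): end bolts L_c = 27 − 18/2 = 18, R_n = min(1.2×18×8×450, 2.4×16×8×450) = 77.76 kN/bolt; interior L_c = 63 − 18 = 45, R_n = 138.24 kN/bolt. φR_n = 0.75 × (2×77.76 + 8×138.24) = 946.1 kN.
Block shear: shear path 2×[27+4×63] = 2×279 mm, A_gv = 4464, A_nv = 2×(279 − 4.5×20)×8 = 3024 mm²; tension across gage: (56 − 1×20)×8 = 288 mm². R_n = min(0.6×450×3024, 0.6×300×4464) + 1.0×450×288 = min(816.48, 803.52) + 129.6 = 933.12 kN. φR_n = 0.75 × 933.12 = 699.8 kN.
Governing: min(1414.5, 946.1, 699.8) = 699.8 kN → block shear.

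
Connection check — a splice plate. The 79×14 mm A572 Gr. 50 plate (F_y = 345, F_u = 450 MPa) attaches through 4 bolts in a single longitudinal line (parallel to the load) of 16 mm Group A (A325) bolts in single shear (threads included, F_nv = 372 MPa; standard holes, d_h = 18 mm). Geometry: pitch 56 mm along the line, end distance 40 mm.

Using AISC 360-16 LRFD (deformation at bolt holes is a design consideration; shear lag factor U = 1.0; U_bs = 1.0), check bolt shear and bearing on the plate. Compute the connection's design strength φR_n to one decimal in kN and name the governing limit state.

224.4 kN (bolt shear governs)

Bolt shear: A_b = π(16)²/4 = 201.06 mm². φR_n = 0.75 × 372 × 201.06 × 4 × 1 = 224.4 kN.
Bearing (14 mm plate, F_u = 450 MPa): end bolts L_c = 40 − 18/2 = 31, R_n = min(1.2×31×14×450, 2.4×16×14×450) = 234.36 kN/bolt; interior L_c = 56 − 18 = 38, R_n = 241.92 kN/bolt. φR_n = 0.75 × (1×234.36 + 3×241.92) = 720.1 kN.
Governing: min(224.4, 720.1) = 224.4 kN → bolt shear.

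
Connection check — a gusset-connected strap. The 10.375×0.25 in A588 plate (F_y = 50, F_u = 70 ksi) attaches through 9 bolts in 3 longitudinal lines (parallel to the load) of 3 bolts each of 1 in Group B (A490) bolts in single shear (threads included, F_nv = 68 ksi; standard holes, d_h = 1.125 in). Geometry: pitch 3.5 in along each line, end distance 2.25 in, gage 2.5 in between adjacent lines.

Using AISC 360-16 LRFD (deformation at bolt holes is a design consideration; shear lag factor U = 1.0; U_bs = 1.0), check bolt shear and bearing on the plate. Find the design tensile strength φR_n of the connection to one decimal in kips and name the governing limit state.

268.7 kips (bearing governs)

Bolt shear: A_b = π(1)²/4 = 0.7854 in². φR_n = 0.75 × 68 × 0.7854 × 9 × 1 = 360.5 kips.
Bearing (0.25 in plate, F_u = 70 ksi): end bolts L_c = 2.25 − 1.125/2 = 1.6875, R_n = min(1.2×1.6875×0.25×70, 2.4×1×0.25×70) = 35.438 kips/bolt; interior L_c = 3.5 − 1.125 = 2.375, R_n = 42 kips/bolt. φR_n = 0.75 × (3×35.438 + 6×42) = 268.7 kips.
Governing: min(360.5, 268.7) = 268.7 kips → bearing.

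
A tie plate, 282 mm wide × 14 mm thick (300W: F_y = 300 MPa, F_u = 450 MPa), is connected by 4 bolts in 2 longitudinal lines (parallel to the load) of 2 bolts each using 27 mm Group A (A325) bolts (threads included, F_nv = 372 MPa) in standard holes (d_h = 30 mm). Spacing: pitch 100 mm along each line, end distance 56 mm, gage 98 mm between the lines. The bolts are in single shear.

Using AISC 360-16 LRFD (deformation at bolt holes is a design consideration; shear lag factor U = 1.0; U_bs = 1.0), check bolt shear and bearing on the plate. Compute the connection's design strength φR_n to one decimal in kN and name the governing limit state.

Bolt shear: A_b = π(27)²/4 = 572.56 mm². φR_n = 0.75 × 372 × 572.56 × 4 × 1 = 639.0 kN.
Bearing (14 mm plate, F_u = 450 MPa): end bolts L_c = 56 − 30/2 = 41, R_n = min(1.2×41×14×450, 2.4×27×14×450) = 309.96 kN/bolt; interior L_c = 100 − 30 = 70, R_n = 408.24 kN/bolt. φR_n = 0.75 × (2×309.96 + 2×408.24) = 1077.3 kN.
Governing: min(639.0, 1077.3) = 639.0 kN → bolt shear.

639.0 kN (bolt shear governs)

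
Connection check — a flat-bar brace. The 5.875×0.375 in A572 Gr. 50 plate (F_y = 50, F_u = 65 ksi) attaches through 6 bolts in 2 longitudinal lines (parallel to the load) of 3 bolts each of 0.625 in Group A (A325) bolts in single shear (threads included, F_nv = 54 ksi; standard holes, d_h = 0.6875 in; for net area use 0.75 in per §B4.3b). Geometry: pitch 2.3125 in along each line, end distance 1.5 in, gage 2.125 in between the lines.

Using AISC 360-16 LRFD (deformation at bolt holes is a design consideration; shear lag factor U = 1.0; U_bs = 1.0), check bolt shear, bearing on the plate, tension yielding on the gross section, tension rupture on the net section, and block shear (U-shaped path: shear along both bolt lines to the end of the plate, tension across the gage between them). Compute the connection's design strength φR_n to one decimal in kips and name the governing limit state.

74.6 kips (bolt shear governs)

Bolt shear: A_b = π(0.625)²/4 = 0.3068 in². φR_n = 0.75 × 54 × 0.3068 × 6 × 1 = 74.6 kips.
Bearing (0.375 in plate, F_u = 65 ksi): end bolts L_c = 1.5 − 0.6875/2 = 1.15625, R_n = min(1.2×1.15625×0.375×65, 2.4×0.625×0.375×65) = 33.82 kips/bolt; interior L_c = 2.3125 − 0.6875 = 1.625, R_n = 36.563 kips/bolt. φR_n = 0.75 × (2×33.82 + 4×36.563) = 160.4 kips.
Tension yield (gross): A_g = 5.875×0.375 = 2.2031 in². φR_n = 0.90 × 50 × 2.2031 = 99.1 kips.
Tension rupture (net): A_n = (5.875 − 2×0.75)×0.375 = 1.6406 in² (U = 1.0, A_e = A_n). φR_n = 0.75 × 65 × 1.6406 = 80.0 kips.
Block shear: shear path 2×[1.5+2×2.3125] = 2×6.125 in, A_gv = 4.5938, A_nv = 2×(6.125 − 2.5×0.75)×0.375 = 3.1875 in²; tension across gage: (2.125 − 1×0.75)×0.375 = 0.51563 in². R_n = min(0.6×65×3.1875, 0.6×50×4.5938) + 1.0×65×0.51563 = min(124.31, 137.81) + 33.516 = 157.83 kips. φR_n = 0.75 × 157.83 = 118.4 kips.
Governing: min(74.6, 160.4, 99.1, 80.0, 118.4) = 74.6 kips → bolt shear.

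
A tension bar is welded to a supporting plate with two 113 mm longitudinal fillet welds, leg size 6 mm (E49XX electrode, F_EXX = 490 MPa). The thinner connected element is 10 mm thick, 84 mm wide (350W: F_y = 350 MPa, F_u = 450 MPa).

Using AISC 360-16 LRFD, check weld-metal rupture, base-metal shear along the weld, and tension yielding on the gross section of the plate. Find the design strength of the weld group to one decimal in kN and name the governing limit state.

211.4 kN (weld metal governs)

Weld metal: throat = 0.707×6 = 4.242 mm, L = 2×113 = 226 mm. φR_n = 0.75 × 0.6 × 490 × 4.242 × 226 = 211.4 kN.
Base metal shear (10 mm plate): yield φR_n = 1.0×0.6×350×10×226 = 474.6 kN; rupture φR_n = 0.75×0.6×450×10×226 = 457.7 kN; take 457.7 kN (rupture).
Tension yield (gross): A_g = 84×10 = 840 mm². φR_n = 0.90 × 350 × 840 = 264.6 kN.
Governing: min(211.4, 457.7, 264.6) = 211.4 kN → weld metal.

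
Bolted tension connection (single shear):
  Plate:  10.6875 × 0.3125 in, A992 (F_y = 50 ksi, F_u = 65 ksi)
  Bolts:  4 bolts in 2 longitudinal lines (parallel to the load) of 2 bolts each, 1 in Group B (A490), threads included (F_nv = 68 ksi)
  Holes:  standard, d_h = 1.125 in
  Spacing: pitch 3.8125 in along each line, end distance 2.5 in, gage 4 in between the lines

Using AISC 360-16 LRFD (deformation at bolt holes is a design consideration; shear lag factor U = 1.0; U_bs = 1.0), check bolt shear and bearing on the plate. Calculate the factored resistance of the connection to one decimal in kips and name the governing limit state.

Bolt shear: A_b = π(1)²/4 = 0.7854 in². φR_n = 0.75 × 68 × 0.7854 × 4 × 1 = 160.2 kips.
Bearing (0.3125 in plate, F_u = 65 ksi): end bolts L_c = 2.5 − 1.125/2 = 1.9375, R_n = min(1.2×1.9375×0.3125×65, 2.4×1×0.3125×65) = 47.227 kips/bolt; interior L_c = 3.8125 − 1.125 = 2.6875, R_n = 48.75 kips/bolt. φR_n = 0.75 × (2×47.227 + 2×48.75) = 144.0 kips.
Governing: min(160.2, 144.0) = 144.0 kips → bearing.

144.0 kips (bearing governs)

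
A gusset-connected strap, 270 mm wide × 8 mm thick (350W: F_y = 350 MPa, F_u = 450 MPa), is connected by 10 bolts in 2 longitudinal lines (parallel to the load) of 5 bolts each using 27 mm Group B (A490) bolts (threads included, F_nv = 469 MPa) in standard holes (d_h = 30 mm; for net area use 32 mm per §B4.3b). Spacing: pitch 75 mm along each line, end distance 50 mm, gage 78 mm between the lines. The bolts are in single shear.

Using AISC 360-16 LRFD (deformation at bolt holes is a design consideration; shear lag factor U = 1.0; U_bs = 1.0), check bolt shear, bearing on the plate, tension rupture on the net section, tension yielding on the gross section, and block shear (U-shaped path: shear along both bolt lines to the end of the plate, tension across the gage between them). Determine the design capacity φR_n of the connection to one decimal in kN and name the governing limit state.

556.2 kN (net-section rupture governs)

Bolt shear: A_b = π(27)²/4 = 572.56 mm². φR_n = 0.75 × 469 × 572.56 × 10 × 1 = 2014.0 kN.
Bearing (8 mm plate, F_u = 450 MPa): end bolts L_c = 50 − 30/2 = 35, R_n = min(1.2×35×8×450, 2.4×27×8×450) = 151.2 kN/bolt; interior L_c = 75 − 30 = 45, R_n = 194.4 kN/bolt. φR_n = 0.75 × (2×151.2 + 8×194.4) = 1393.2 kN.
Tension rupture (net): A_n = (270 − 2×32)×8 = 1648 mm² (U = 1.0, A_e = A_n). φR_n = 0.75 × 450 × 1648 = 556.2 kN.
Tension yield (gross): A_g = 270×8 = 2160 mm². φR_n = 0.90 × 350 × 2160 = 680.4 kN.
Block shear: shear path 2×[50+4×75] = 2×350 mm, A_gv = 5600, A_nv = 2×(350 − 4.5×32)×8 = 3296 mm²; tension across gage: (78 − 1×32)×8 = 368 mm². R_n = min(0.6×450×3296, 0.6×350×5600) + 1.0×450×368 = min(889.92, 1176) + 165.6 = 1055.5 kN. φR_n = 0.75 × 1055.5 = 791.6 kN.
Governing: min(2014.0, 1393.2, 556.2, 680.4, 791.6) = 556.2 kN → net-section rupture.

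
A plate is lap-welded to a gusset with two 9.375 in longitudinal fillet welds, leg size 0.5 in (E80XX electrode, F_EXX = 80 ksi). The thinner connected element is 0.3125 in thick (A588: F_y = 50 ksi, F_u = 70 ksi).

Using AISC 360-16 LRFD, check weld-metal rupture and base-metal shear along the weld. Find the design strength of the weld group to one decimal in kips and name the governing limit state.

175.8 kips (base-metal shear governs)

Weld metal: throat = 0.707×0.5 = 0.3535 in, L = 2×9.375 = 18.75 in. φR_n = 0.75 × 0.6 × 80 × 0.3535 × 18.75 = 238.6 kips.
Base metal shear (0.3125 in plate): yield φR_n = 1.0×0.6×50×0.3125×18.75 = 175.8 kips; rupture φR_n = 0.75×0.6×70×0.3125×18.75 = 184.6 kips; take 175.8 kips (yield).
Governing: min(238.6, 175.8) = 175.8 kips → base-metal shear.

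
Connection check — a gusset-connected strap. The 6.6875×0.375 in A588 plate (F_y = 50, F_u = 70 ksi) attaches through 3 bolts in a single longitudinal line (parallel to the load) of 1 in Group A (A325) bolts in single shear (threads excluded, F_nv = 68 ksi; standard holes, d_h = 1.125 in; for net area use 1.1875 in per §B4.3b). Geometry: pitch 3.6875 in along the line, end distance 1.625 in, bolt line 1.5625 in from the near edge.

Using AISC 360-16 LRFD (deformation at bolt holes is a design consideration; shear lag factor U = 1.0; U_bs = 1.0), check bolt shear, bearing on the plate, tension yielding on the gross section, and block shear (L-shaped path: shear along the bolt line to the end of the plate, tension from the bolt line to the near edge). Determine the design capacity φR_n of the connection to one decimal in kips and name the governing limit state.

90.3 kips (block shear governs)

Bolt shear: A_b = π(1)²/4 = 0.7854 in². φR_n = 0.75 × 68 × 0.7854 × 3 × 1 = 120.2 kips.
Bearing (0.375 in plate, F_u = 70 ksi): end bolts L_c = 1.625 − 1.125/2 = 1.0625, R_n = min(1.2×1.0625×0.375×70, 2.4×1×0.375×70) = 33.469 kips/bolt; interior L_c = 3.6875 − 1.125 = 2.5625, R_n = 63 kips/bolt. φR_n = 0.75 × (1×33.469 + 2×63) = 119.6 kips.
Tension yield (gross): A_g = 6.6875×0.375 = 2.5078 in². φR_n = 0.90 × 50 × 2.5078 = 112.9 kips.
Block shear: shear path 1×[1.625+2×3.6875] = 1×9 in, A_gv = 3.375, A_nv = 1×(9 − 2.5×1.1875)×0.375 = 2.2617 in²; tension to near edge: (1.5625 − 0.5×1.1875)×0.375 = 0.36328 in². R_n = min(0.6×70×2.2617, 0.6×50×3.375) + 1.0×70×0.36328 = min(94.991, 101.25) + 25.43 = 120.42 kips. φR_n = 0.75 × 120.42 = 90.3 kips.
Governing: min(120.2, 119.6, 112.9, 90.3) = 90.3 kips → block shear.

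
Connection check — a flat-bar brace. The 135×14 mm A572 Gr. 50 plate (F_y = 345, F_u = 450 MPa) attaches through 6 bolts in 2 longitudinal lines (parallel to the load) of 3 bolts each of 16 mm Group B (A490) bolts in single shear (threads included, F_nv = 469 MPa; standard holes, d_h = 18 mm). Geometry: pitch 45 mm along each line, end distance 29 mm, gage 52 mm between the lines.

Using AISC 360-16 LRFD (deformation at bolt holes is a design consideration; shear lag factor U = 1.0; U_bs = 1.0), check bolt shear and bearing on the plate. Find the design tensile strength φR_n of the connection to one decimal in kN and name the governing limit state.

Bolt shear: A_b = π(16)²/4 = 201.06 mm². φR_n = 0.75 × 469 × 201.06 × 6 × 1 = 424.3 kN.
Bearing (14 mm plate, F_u = 450 MPa): end bolts L_c = 29 − 18/2 = 20, R_n = min(1.2×20×14×450, 2.4×16×14×450) = 151.2 kN/bolt; interior L_c = 45 − 18 = 27, R_n = 204.12 kN/bolt. φR_n = 0.75 × (2×151.2 + 4×204.12) = 839.2 kN.
Governing: min(424.3, 839.2) = 424.3 kN → bolt shear.

424.3 kN (bolt shear governs)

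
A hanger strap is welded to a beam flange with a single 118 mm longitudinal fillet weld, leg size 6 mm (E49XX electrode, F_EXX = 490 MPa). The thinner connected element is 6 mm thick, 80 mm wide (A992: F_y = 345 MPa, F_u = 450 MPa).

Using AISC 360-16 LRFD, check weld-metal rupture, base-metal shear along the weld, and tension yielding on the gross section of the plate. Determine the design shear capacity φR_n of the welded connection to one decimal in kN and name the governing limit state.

Weld metal: throat = 0.707×6 = 4.242 mm, L = 118 mm. φR_n = 0.75 × 0.6 × 490 × 4.242 × 118 = 110.4 kN.
Base metal shear (6 mm plate): yield φR_n = 1.0×0.6×345×6×118 = 146.6 kN; rupture φR_n = 0.75×0.6×450×6×118 = 143.4 kN; take 143.4 kN (rupture).
Tension yield (gross): A_g = 80×6 = 480 mm². φR_n = 0.90 × 345 × 480 = 149.0 kN.
Governing: min(110.4, 143.4, 149.0) = 110.4 kN → weld metal.

110.4 kN (weld metal governs)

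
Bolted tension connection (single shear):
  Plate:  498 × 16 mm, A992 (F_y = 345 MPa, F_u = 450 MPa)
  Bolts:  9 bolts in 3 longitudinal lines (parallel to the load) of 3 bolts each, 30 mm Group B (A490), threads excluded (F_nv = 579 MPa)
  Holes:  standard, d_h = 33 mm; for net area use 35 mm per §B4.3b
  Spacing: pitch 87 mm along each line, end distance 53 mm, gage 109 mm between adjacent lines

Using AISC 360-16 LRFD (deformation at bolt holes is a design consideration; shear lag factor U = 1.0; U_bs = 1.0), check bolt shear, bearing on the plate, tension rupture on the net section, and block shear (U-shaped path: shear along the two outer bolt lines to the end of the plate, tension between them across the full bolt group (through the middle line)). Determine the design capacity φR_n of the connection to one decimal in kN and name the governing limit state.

Bolt shear: A_b = π(30)²/4 = 706.86 mm². φR_n = 0.75 × 579 × 706.86 × 9 × 1 = 2762.6 kN.
Bearing (16 mm plate, F_u = 450 MPa): end bolts L_c = 53 − 33/2 = 36.5, R_n = min(1.2×36.5×16×450, 2.4×30×16×450) = 315.36 kN/bolt; interior L_c = 87 − 33 = 54, R_n = 466.56 kN/bolt. φR_n = 0.75 × (3×315.36 + 6×466.56) = 2809.1 kN.
Tension rupture (net): A_n = (498 − 3×35)×16 = 6288 mm² (U = 1.0, A_e = A_n). φR_n = 0.75 × 450 × 6288 = 2122.2 kN.
Block shear: shear path 2×[53+2×87] = 2×227 mm, A_gv = 7264, A_nv = 2×(227 − 2.5×35)×16 = 4464 mm²; tension across gage: (218 − 2×35)×16 = 2368 mm². R_n = min(0.6×450×4464, 0.6×345×7264) + 1.0×450×2368 = min(1205.3, 1503.6) + 1065.6 = 2270.9 kN. φR_n = 0.75 × 2270.9 = 1703.2 kN.
Governing: min(2762.6, 2809.1, 2122.2, 1703.2) = 1703.2 kN → block shear.

1703.2 kN (block shear governs)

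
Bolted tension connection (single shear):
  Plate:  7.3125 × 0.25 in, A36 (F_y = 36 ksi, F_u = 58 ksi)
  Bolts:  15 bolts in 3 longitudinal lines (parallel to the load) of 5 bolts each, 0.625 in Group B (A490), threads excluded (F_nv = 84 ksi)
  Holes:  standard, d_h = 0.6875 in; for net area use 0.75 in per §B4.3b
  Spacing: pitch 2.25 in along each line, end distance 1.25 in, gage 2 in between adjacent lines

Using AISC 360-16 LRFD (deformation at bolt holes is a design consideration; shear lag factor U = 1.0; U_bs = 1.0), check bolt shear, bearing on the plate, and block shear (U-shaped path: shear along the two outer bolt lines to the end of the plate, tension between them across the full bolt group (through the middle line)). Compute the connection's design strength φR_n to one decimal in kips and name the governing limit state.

Bolt shear: A_b = π(0.625)²/4 = 0.3068 in². φR_n = 0.75 × 84 × 0.3068 × 15 × 1 = 289.9 kips.
Bearing (0.25 in plate, F_u = 58 ksi): end bolts L_c = 1.25 − 0.6875/2 = 0.90625, R_n = min(1.2×0.90625×0.25×58, 2.4×0.625×0.25×58) = 15.769 kips/bolt; interior L_c = 2.25 − 0.6875 = 1.5625, R_n = 21.75 kips/bolt. φR_n = 0.75 × (3×15.769 + 12×21.75) = 231.2 kips.
Block shear: shear path 2×[1.25+4×2.25] = 2×10.25 in, A_gv = 5.125, A_nv = 2×(10.25 − 4.5×0.75)×0.25 = 3.4375 in²; tension across gage: (4 − 2×0.75)×0.25 = 0.625 in². R_n = min(0.6×58×3.4375, 0.6×36×5.125) + 1.0×58×0.625 = min(119.63, 110.7) + 36.25 = 146.95 kips. φR_n = 0.75 × 146.95 = 110.2 kips.
Governing: min(289.9, 231.2, 110.2) = 110.2 kips → block shear.

110.2 kips (block shear governs)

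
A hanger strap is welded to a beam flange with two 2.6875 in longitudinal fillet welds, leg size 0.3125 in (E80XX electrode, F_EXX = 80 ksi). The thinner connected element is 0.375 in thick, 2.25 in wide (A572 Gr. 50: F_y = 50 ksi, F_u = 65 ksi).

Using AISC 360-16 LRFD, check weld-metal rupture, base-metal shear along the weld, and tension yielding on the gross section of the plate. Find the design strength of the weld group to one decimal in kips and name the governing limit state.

Weld metal: throat = 0.707×0.3125 = 0.22094 in, L = 2×2.6875 = 5.375 in. φR_n = 0.75 × 0.6 × 80 × 0.22094 × 5.375 = 42.8 kips.
Base metal shear (0.375 in plate): yield φR_n = 1.0×0.6×50×0.375×5.375 = 60.5 kips; rupture φR_n = 0.75×0.6×65×0.375×5.375 = 59.0 kips; take 59.0 kips (rupture).
Tension yield (gross): A_g = 2.25×0.375 = 0.84375 in². φR_n = 0.90 × 50 × 0.84375 = 38.0 kips.
Governing: min(42.8, 59.0, 38.0) = 38.0 kips → gross-section yield.

38.0 kips (gross-section yield governs)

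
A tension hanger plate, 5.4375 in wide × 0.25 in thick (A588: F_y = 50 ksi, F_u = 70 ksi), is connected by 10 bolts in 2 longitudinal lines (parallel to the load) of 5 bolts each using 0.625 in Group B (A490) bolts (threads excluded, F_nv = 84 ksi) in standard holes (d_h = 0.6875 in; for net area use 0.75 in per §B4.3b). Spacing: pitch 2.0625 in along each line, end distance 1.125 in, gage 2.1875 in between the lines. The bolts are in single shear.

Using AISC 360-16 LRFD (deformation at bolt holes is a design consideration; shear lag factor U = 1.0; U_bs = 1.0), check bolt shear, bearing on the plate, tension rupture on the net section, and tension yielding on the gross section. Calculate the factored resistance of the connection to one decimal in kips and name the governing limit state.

51.7 kips (net-section rupture governs)

Bolt shear: A_b = π(0.625)²/4 = 0.3068 in². φR_n = 0.75 × 84 × 0.3068 × 10 × 1 = 193.3 kips.
Bearing (0.25 in plate, F_u = 70 ksi): end bolts L_c = 1.125 − 0.6875/2 = 0.78125, R_n = min(1.2×0.78125×0.25×70, 2.4×0.625×0.25×70) = 16.406 kips/bolt; interior L_c = 2.0625 − 0.6875 = 1.375, R_n = 26.25 kips/bolt. φR_n = 0.75 × (2×16.406 + 8×26.25) = 182.1 kips.
Tension rupture (net): A_n = (5.4375 − 2×0.75)×0.25 = 0.98438 in² (U = 1.0, A_e = A_n). φR_n = 0.75 × 70 × 0.98438 = 51.7 kips.
Tension yield (gross): A_g = 5.4375×0.25 = 1.3594 in². φR_n = 0.90 × 50 × 1.3594 = 61.2 kips.
Governing: min(193.3, 182.1, 51.7, 61.2) = 51.7 kips → net-section rupture.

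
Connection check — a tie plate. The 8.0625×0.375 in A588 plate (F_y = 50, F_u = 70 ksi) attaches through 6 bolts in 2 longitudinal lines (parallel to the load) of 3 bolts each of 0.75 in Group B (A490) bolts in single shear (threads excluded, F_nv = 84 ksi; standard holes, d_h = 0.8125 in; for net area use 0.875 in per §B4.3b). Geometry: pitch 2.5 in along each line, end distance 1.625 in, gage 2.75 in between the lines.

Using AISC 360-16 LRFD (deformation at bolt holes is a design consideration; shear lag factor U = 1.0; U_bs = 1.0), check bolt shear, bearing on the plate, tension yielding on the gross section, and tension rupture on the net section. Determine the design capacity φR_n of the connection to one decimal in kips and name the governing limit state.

Bolt shear: A_b = π(0.75)²/4 = 0.44179 in². φR_n = 0.75 × 84 × 0.44179 × 6 × 1 = 167.0 kips.
Bearing (0.375 in plate, F_u = 70 ksi): end bolts L_c = 1.625 − 0.8125/2 = 1.21875, R_n = min(1.2×1.21875×0.375×70, 2.4×0.75×0.375×70) = 38.391 kips/bolt; interior L_c = 2.5 − 0.8125 = 1.6875, R_n = 47.25 kips/bolt. φR_n = 0.75 × (2×38.391 + 4×47.25) = 199.3 kips.
Tension yield (gross): A_g = 8.0625×0.375 = 3.0234 in². φR_n = 0.90 × 50 × 3.0234 = 136.1 kips.
Tension rupture (net): A_n = (8.0625 − 2×0.875)×0.375 = 2.3672 in² (U = 1.0, A_e = A_n). φR_n = 0.75 × 70 × 2.3672 = 124.3 kips.
Governing: min(167.0, 199.3, 136.1, 124.3) = 124.3 kips → net-section rupture.

124.3 kips (net-section rupture governs)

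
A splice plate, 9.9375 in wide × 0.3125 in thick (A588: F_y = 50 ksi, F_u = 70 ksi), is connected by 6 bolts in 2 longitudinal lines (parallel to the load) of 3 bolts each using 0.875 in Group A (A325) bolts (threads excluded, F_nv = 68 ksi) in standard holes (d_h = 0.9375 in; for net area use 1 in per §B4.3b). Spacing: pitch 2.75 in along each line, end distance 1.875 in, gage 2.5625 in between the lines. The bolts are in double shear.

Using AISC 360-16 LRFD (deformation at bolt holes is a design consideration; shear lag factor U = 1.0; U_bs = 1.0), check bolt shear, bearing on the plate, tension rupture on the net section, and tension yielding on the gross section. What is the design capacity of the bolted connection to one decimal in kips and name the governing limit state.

130.2 kips (net-section rupture governs)

Bolt shear: A_b = π(0.875)²/4 = 0.60132 in². φR_n = 0.75 × 68 × 0.60132 × 6 × 2 = 368.0 kips.
Bearing (0.3125 in plate, F_u = 70 ksi): end bolts L_c = 1.875 − 0.9375/2 = 1.40625, R_n = min(1.2×1.40625×0.3125×70, 2.4×0.875×0.3125×70) = 36.914 kips/bolt; interior L_c = 2.75 − 0.9375 = 1.8125, R_n = 45.938 kips/bolt. φR_n = 0.75 × (2×36.914 + 4×45.938) = 193.2 kips.
Tension rupture (net): A_n = (9.9375 − 2×1)×0.3125 = 2.4805 in² (U = 1.0, A_e = A_n). φR_n = 0.75 × 70 × 2.4805 = 130.2 kips.
Tension yield (gross): A_g = 9.9375×0.3125 = 3.1055 in². φR_n = 0.90 × 50 × 3.1055 = 139.7 kips.
Governing: min(368.0, 193.2, 130.2, 139.7) = 130.2 kips → net-section rupture.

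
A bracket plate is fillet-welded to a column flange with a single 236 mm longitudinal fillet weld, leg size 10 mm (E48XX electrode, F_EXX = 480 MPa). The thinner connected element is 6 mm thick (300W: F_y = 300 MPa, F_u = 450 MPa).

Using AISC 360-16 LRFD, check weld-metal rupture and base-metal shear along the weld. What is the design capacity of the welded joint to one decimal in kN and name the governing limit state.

254.9 kN (base-metal shear governs)

Weld metal: throat = 0.707×10 = 7.07 mm, L = 236 mm. φR_n = 0.75 × 0.6 × 480 × 7.07 × 236 = 360.4 kN.
Base metal shear (6 mm plate): yield φR_n = 1.0×0.6×300×6×236 = 254.9 kN; rupture φR_n = 0.75×0.6×450×6×236 = 286.7 kN; take 254.9 kN (yield).
Governing: min(360.4, 254.9) = 254.9 kN → base-metal shear.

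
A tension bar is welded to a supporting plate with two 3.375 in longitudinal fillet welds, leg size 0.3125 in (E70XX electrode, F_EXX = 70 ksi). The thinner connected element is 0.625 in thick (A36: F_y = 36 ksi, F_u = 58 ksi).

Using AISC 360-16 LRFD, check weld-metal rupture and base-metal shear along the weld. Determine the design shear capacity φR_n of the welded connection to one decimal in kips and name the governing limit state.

Weld metal: throat = 0.707×0.3125 = 0.22094 in, L = 2×3.375 = 6.75 in. φR_n = 0.75 × 0.6 × 70 × 0.22094 × 6.75 = 47.0 kips.
Base metal shear (0.625 in plate): yield φR_n = 1.0×0.6×36×0.625×6.75 = 91.1 kips; rupture φR_n = 0.75×0.6×58×0.625×6.75 = 110.1 kips; take 91.1 kips (yield).
Governing: min(47.0, 91.1) = 47.0 kips → weld metal.

47.0 kips (weld metal governs)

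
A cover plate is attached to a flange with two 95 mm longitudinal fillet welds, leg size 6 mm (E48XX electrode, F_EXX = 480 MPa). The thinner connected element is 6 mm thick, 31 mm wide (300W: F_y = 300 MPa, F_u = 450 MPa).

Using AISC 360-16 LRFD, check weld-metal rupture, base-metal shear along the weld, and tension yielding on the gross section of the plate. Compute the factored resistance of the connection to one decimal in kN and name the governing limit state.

50.2 kN (gross-section yield governs)

Weld metal: throat = 0.707×6 = 4.242 mm, L = 2×95 = 190 mm. φR_n = 0.75 × 0.6 × 480 × 4.242 × 190 = 174.1 kN.
Base metal shear (6 mm plate): yield φR_n = 1.0×0.6×300×6×190 = 205.2 kN; rupture φR_n = 0.75×0.6×450×6×190 = 230.9 kN; take 205.2 kN (yield).
Tension yield (gross): A_g = 31×6 = 186 mm². φR_n = 0.90 × 300 × 186 = 50.2 kN.
Governing: min(174.1, 205.2, 50.2) = 50.2 kN → gross-section yield.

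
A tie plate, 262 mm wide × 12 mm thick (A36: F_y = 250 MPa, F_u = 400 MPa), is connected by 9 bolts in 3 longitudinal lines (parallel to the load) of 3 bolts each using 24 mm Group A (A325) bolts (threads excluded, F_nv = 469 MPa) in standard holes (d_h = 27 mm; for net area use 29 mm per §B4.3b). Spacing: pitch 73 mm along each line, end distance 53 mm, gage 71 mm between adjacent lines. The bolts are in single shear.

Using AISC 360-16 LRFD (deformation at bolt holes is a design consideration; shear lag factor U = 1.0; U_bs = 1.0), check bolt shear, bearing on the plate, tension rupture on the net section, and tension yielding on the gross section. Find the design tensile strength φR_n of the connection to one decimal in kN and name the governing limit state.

Bolt shear: A_b = π(24)²/4 = 452.39 mm². φR_n = 0.75 × 469 × 452.39 × 9 × 1 = 1432.2 kN.
Bearing (12 mm plate, F_u = 400 MPa): end bolts L_c = 53 − 27/2 = 39.5, R_n = min(1.2×39.5×12×400, 2.4×24×12×400) = 227.52 kN/bolt; interior L_c = 73 − 27 = 46, R_n = 264.96 kN/bolt. φR_n = 0.75 × (3×227.52 + 6×264.96) = 1704.2 kN.
Tension rupture (net): A_n = (262 − 3×29)×12 = 2100 mm² (U = 1.0, A_e = A_n). φR_n = 0.75 × 400 × 2100 = 630.0 kN.
Tension yield (gross): A_g = 262×12 = 3144 mm². φR_n = 0.90 × 250 × 3144 = 707.4 kN.
Governing: min(1432.2, 1704.2, 630.0, 707.4) = 630.0 kN → net-section rupture.

630.0 kN (net-section rupture governs)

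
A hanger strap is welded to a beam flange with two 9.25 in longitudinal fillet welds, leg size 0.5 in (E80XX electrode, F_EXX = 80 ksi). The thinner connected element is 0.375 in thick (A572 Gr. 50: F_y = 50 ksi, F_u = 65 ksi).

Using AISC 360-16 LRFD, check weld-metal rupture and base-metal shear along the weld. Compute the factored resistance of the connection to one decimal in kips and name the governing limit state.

Weld metal: throat = 0.707×0.5 = 0.3535 in, L = 2×9.25 = 18.5 in. φR_n = 0.75 × 0.6 × 80 × 0.3535 × 18.5 = 235.4 kips.
Base metal shear (0.375 in plate): yield φR_n = 1.0×0.6×50×0.375×18.5 = 208.1 kips; rupture φR_n = 0.75×0.6×65×0.375×18.5 = 202.9 kips; take 202.9 kips (rupture).
Governing: min(235.4, 202.9) = 202.9 kips → base-metal shear.

202.9 kips (base-metal shear governs)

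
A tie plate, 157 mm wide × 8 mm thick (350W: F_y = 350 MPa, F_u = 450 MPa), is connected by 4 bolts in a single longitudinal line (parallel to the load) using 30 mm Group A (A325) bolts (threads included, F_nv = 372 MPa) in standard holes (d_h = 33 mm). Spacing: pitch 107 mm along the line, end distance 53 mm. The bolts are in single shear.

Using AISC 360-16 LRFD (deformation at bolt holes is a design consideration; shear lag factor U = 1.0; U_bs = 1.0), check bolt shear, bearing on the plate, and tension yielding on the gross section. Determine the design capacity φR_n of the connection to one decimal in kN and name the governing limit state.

Bolt shear: A_b = π(30)²/4 = 706.86 mm². φR_n = 0.75 × 372 × 706.86 × 4 × 1 = 788.9 kN.
Bearing (8 mm plate, F_u = 450 MPa): end bolts L_c = 53 − 33/2 = 36.5, R_n = min(1.2×36.5×8×450, 2.4×30×8×450) = 157.68 kN/bolt; interior L_c = 107 − 33 = 74, R_n = 259.2 kN/bolt. φR_n = 0.75 × (1×157.68 + 3×259.2) = 701.5 kN.
Tension yield (gross): A_g = 157×8 = 1256 mm². φR_n = 0.90 × 350 × 1256 = 395.6 kN.
Governing: min(788.9, 701.5, 395.6) = 395.6 kN → gross-section yield.

395.6 kN (gross-section yield governs)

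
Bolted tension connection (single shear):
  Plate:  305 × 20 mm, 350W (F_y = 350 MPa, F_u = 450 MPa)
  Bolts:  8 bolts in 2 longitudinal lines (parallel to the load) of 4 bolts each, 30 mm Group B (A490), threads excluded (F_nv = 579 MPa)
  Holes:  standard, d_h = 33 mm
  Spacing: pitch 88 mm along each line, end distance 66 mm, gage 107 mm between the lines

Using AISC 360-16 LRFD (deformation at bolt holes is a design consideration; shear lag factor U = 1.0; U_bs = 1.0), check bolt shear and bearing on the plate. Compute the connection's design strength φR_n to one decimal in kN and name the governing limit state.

Bolt shear: A_b = π(30)²/4 = 706.86 mm². φR_n = 0.75 × 579 × 706.86 × 8 × 1 = 2455.6 kN.
Bearing (20 mm plate, F_u = 450 MPa): end bolts L_c = 66 − 33/2 = 49.5, R_n = min(1.2×49.5×20×450, 2.4×30×20×450) = 534.6 kN/bolt; interior L_c = 88 − 33 = 55, R_n = 594 kN/bolt. φR_n = 0.75 × (2×534.6 + 6×594) = 3474.9 kN.
Governing: min(2455.6, 3474.9) = 2455.6 kN → bolt shear.

2455.6 kN (bolt shear governs)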